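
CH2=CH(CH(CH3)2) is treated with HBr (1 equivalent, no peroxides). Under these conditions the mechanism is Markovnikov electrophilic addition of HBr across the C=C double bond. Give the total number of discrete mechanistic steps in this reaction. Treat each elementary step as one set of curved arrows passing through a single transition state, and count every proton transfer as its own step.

3

Step 1: Protonation of the alkene by HBr: the π bond acts as the nucleophile and picks up H⁺, giving the more stable (Markovnikov) secondary carbocation. The H–Br bond breaks heterolytically, releasing Br⁻.
Step 2: A 1,2-hydride shift from the adjacent isopropyl carbon moves the positive charge from the secondary centre to an adjacent carbon, generating a more stable tertiary carbocation.
Step 3: The Br⁻ anion donates a lone pair to the carbocation, forming the new C–Br σ-bond and giving the neutral alkyl halide.
Total: 3 elementary steps.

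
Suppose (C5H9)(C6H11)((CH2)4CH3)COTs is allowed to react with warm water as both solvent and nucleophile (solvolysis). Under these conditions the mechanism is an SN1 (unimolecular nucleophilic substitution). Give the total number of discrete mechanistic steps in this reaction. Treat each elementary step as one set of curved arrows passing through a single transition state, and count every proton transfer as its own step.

Step 1: Unassisted departure of TsO⁻ (taking the C–O bonding pair) generates a tertiary carbocation.
(No 1,2-shift: no single shift to an adjacent carbon would give a more stable cation.)
Step 2: Nucleophilic capture: the oxygen of H2O bonds to the cationic carbon, producing an oxonium-ion intermediate.
Step 3: A second solvent molecule removes the proton on oxygen, giving the neutral alcohol product.
Total: 3 elementary steps.

3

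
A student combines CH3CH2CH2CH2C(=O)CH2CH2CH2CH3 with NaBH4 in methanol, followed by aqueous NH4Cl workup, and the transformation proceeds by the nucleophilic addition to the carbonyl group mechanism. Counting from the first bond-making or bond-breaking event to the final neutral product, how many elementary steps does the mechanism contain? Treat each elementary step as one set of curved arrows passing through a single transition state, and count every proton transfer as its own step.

2

Step 1: Nucleophilic addition: H⁻ (delivered from BH4⁻) adds to the carbonyl carbon, pushing the π(C=O) electron pair onto oxygen and giving a tetrahedral alkoxide.
Step 2: On aqueous NH4Cl workup the alkoxide oxygen is protonated, giving an alcohol.
Total: 2 elementary steps.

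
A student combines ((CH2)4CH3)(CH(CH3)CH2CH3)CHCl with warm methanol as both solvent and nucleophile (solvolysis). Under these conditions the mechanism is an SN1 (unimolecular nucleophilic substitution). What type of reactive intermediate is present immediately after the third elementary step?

oxonium ion

Step 1: The C–Cl bond breaks with both electrons going to the chloride; Cl⁻ leaves and a secondary carbocation remains.
Step 2: Carbocation rearrangement: a 1,2-hydride shift from the adjacent sec-butyl carbon converts the initially-formed secondary cation into the more stable tertiary cation.
Step 3: Nucleophilic capture: the oxygen of CH3OH bonds to the cationic carbon, producing an oxonium-ion intermediate.
After step 3 the species present is an oxonium ion.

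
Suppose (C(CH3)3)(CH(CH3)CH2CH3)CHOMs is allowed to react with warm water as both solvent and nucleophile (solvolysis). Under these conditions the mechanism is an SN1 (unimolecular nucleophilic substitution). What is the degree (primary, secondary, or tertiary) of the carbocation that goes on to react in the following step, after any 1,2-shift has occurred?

Step 1: Rate-determining heterolysis of the C–O bond gives MsO⁻ and a secondary carbocation.
Step 2: A hydride (H with its bonding pair) migrates from the adjacent sec-butyl carbon to the cationic centre — a 1,2-hydride shift — upgrading the secondary cation to a tertiary one.
The cation rearranges from secondary to tertiary via a 1,2-hydride shift from the adjacent sec-butyl carbon; the tertiary cation is what reacts next.

tertiary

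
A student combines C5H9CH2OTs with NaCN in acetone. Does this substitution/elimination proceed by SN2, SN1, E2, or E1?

SN2

Conditions: a primary substrate with a strong nucleophile in the polar aprotic solvent acetone.
These conditions are the textbook signature of the SN2 pathway.
An unhindered substrate with a strong nucleophile in a polar aprotic solvent favours one-step backside displacement.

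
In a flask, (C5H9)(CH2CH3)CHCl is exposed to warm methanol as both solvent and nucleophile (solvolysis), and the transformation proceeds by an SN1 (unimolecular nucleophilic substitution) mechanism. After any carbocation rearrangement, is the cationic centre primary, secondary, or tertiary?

Step 1: Rate-determining heterolysis of the C–Cl bond gives Cl⁻ and a secondary carbocation.
Step 2: Carbocation rearrangement: a 1,2-hydride shift from the adjacent cyclopentyl carbon converts the initially-formed secondary cation into the more stable tertiary cation.
The cation rearranges from secondary to tertiary via a 1,2-hydride shift from the adjacent cyclopentyl carbon; the tertiary cation is what reacts next.

tertiary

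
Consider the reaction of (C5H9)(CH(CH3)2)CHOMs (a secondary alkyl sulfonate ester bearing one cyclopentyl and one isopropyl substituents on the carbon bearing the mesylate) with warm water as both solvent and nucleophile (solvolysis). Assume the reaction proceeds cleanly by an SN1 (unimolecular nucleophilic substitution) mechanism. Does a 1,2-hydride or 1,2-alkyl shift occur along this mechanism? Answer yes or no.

The first-formed carbocation is secondary.
The adjacent cyclopentyl carbon already bears 2 other carbon substituents and has a hydrogen to migrate; after a 1,2-hydride shift from that carbon the positive charge sits on a tertiary centre.
Tertiary is more stable than secondary, so the shift occurs.

yes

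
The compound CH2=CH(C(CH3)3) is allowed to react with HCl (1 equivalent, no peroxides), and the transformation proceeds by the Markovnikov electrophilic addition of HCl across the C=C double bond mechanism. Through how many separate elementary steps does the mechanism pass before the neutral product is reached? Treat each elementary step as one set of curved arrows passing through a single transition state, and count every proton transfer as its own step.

3

Step 1: Electrophilic addition begins with the π(C=C) electrons forming a bond to the proton of HCl. Following Markovnikov's rule, the resulting cation is secondary. The H–Cl bond breaks heterolytically, releasing Cl⁻.
Step 2: Carbocation rearrangement: a 1,2-methyl shift from the adjacent tert-butyl carbon converts the initially-formed secondary cation into the more stable tertiary cation.
Step 3: The Cl⁻ anion donates a lone pair to the carbocation, forming the new C–Cl σ-bond and giving the neutral alkyl halide.
Total: 3 elementary steps.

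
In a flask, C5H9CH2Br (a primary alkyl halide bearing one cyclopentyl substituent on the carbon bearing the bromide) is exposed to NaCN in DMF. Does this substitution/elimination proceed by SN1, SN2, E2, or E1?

SN2

Conditions: a primary substrate with a strong nucleophile in the polar aprotic solvent DMF.
These conditions are the textbook signature of the SN2 pathway.
An unhindered substrate with a strong nucleophile in a polar aprotic solvent favours one-step backside displacement.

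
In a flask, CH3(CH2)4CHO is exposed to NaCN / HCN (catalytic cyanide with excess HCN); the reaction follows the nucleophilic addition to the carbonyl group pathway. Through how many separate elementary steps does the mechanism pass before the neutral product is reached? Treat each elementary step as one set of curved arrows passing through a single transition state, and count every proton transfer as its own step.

Step 1: Nucleophilic addition: CN⁻ adds to the carbonyl carbon, pushing the π(C=O) electron pair onto oxygen and giving a tetrahedral alkoxide.
Step 2: Proton transfer from HCN to the alkoxide furnishes a cyanohydrin (and releases another CN⁻ to continue the reaction).
Total: 2 elementary steps.

2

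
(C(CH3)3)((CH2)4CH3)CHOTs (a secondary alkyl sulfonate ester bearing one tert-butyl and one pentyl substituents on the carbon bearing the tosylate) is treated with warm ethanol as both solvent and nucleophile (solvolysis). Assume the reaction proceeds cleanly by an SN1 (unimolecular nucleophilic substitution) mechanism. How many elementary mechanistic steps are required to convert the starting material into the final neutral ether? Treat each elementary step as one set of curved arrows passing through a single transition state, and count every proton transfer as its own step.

4

Step 1: Unassisted departure of TsO⁻ (taking the C–O bonding pair) generates a secondary carbocation.
Step 2: A methyl group with its bonding pair migrates from the adjacent tert-butyl carbon to the cationic centre — a 1,2-methyl shift — upgrading the secondary cation to a tertiary one.
Step 3: A lone pair on the oxygen of CH3CH2OH attacks the carbocation, forming a new C–O σ-bond and an oxonium ion.
Step 4: Proton transfer from the O–H of the oxonium ion to a solvent molecule delivers the neutral ether.
Total: 4 elementary steps.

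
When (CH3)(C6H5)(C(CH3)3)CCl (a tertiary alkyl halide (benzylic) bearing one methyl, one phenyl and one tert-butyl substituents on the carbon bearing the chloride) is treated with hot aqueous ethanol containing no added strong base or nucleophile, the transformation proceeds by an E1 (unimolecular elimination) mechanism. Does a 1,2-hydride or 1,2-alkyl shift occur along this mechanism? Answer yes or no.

no

The first-formed carbocation is tertiary.
No single 1,2-shift to an adjacent carbon would produce a more-substituted cation than the one already present, so no rearrangement occurs.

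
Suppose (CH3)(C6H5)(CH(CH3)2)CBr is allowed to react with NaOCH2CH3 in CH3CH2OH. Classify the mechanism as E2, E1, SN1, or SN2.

Conditions: a strong base with a tertiary substrate bearing a β-hydrogen.
These conditions are the textbook signature of the E2 pathway.
A strong (often hindered) base removes a β-H in concert with loss of the leaving group — bimolecular elimination.

E2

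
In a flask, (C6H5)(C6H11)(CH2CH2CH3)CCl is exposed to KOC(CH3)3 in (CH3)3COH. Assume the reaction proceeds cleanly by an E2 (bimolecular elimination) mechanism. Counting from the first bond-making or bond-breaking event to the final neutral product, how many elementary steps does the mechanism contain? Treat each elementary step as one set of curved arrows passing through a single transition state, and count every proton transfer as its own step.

1

Step 1: In one step, (CH3)3CO⁻ pulls off a β-proton, the C–Cl bond cleaves, and a C=C double bond forms between the α- and β-carbons (E2, anti elimination).
Total: 1 elementary step.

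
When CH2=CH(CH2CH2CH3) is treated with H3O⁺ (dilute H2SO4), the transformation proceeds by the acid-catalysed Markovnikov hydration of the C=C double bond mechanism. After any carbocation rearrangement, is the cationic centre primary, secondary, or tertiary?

Step 1: Protonation of the alkene by H3O⁺: the π bond acts as the nucleophile and picks up H⁺, giving the more stable (Markovnikov) secondary carbocation. H2O is released.
No single 1,2-shift to an adjacent carbon would give a more-substituted cation, so no rearrangement occurs.

secondary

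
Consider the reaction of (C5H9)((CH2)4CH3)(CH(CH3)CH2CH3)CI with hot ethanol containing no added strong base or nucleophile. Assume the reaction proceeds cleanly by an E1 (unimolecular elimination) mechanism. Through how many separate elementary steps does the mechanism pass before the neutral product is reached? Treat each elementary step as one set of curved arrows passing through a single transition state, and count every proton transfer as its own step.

2

Step 1: Unassisted departure of I⁻ (taking the C–I bonding pair) generates a tertiary carbocation.
(No 1,2-shift: no single shift to an adjacent carbon would give a more stable cation.)
Step 2: A weak base (an ethanol molecule from the solvent) removes a proton from a carbon adjacent to the cationic centre; the electrons of that C–H bond become the new π(C=C) bond, giving the alkene.
Total: 2 elementary steps.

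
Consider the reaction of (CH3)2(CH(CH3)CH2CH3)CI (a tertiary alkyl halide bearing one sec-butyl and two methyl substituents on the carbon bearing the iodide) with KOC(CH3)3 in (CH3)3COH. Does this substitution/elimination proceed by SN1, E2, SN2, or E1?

E2

Conditions: a strong/bulky base with a tertiary substrate bearing a β-hydrogen.
These conditions are the textbook signature of the E2 pathway.
A strong (often hindered) base removes a β-H in concert with loss of the leaving group — bimolecular elimination.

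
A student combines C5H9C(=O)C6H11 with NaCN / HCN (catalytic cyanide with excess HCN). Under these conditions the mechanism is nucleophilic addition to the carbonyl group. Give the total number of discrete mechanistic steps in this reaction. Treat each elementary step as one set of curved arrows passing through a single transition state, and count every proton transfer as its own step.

2

Step 1: Nucleophilic addition: CN⁻ adds to the carbonyl carbon, pushing the π(C=O) electron pair onto oxygen and giving a tetrahedral alkoxide.
Step 2: The alkoxide oxygen removes a proton from HCN present in the mixture, giving a cyanohydrin and regenerating CN⁻.
Total: 2 elementary steps.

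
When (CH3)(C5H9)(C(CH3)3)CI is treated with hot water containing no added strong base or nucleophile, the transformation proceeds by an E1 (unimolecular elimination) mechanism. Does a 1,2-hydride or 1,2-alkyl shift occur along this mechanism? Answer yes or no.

The first-formed carbocation is tertiary.
No single 1,2-shift to an adjacent carbon would produce a more-substituted cation than the one already present, so no rearrangement occurs.

no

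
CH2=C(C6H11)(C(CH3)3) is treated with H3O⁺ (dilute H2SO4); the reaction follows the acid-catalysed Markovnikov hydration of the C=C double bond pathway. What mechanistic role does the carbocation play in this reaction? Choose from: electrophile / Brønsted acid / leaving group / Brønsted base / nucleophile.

electrophile

Step 2: Nucleophilic capture of the cation by H2O produces the protonated alcohol (an oxonium ion).
The carbocation accepts an electron pair into an empty or π* orbital — it is the electrophile.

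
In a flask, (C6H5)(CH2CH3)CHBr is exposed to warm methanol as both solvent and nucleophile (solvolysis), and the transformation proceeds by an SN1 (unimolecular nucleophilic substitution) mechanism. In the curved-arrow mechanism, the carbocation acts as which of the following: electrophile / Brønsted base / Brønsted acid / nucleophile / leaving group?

Step 2: CH3OH donates an oxygen lone pair into the empty p orbital of the cation, giving a protonated ether (an oxonium ion).
The carbocation accepts an electron pair into an empty or π* orbital — it is the electrophile.

electrophile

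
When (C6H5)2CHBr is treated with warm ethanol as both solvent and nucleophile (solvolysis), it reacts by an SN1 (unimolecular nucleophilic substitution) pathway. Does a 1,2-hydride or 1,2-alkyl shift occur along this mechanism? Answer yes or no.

no

The first-formed carbocation is secondary.
No single 1,2-shift to an adjacent carbon would produce a more-substituted cation than the one already present, so no rearrangement occurs.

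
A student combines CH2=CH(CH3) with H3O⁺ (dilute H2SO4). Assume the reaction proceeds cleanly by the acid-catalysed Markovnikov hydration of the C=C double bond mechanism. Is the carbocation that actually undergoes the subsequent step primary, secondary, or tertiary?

secondary

Step 1: Electrophilic addition begins with the π(C=C) electrons forming a bond to the proton of H3O⁺. Following Markovnikov's rule, the resulting cation is secondary. H2O is released.
No single 1,2-shift to an adjacent carbon would give a more-substituted cation, so no rearrangement occurs.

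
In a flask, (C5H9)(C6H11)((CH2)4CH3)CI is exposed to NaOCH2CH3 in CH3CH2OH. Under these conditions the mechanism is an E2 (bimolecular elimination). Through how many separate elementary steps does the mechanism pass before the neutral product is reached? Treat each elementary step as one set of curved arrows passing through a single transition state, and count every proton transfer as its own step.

1

Step 1: Concerted anti-periplanar elimination: CH3CH2O⁻ abstracts a β-H while I⁻ leaves, and the C–H electrons become the new C=C π bond — all in a single transition state.
Total: 1 elementary step.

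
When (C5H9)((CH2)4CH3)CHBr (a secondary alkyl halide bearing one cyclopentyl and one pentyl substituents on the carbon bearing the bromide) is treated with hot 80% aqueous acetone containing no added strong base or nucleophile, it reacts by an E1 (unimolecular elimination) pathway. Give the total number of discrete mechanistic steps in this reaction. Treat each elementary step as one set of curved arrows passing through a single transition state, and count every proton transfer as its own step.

Step 1: The C–Br bond breaks with both electrons going to the bromide; Br⁻ leaves and a secondary carbocation remains.
Step 2: A 1,2-hydride shift from the adjacent cyclopentyl carbon moves the positive charge from the secondary centre to an adjacent carbon, generating a more stable tertiary carbocation.
Step 3: Loss of a β-proton to a water molecule of the solvent: the C–H bonding pair collapses toward the cationic carbon to form the C=C π bond, yielding the alkene.
Total: 3 elementary steps.

3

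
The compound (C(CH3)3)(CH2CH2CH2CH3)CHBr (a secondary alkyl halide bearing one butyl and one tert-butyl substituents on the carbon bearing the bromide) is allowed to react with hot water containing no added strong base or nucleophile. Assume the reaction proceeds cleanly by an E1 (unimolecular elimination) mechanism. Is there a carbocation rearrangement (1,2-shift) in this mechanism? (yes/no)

The first-formed carbocation is secondary.
The adjacent tert-butyl carbon has no hydrogen but bears methyl groups; migration of one methyl with its bonding pair (a 1,2-methyl shift) places the charge on a tertiary centre.
Tertiary is more stable than secondary, so the shift occurs.

yes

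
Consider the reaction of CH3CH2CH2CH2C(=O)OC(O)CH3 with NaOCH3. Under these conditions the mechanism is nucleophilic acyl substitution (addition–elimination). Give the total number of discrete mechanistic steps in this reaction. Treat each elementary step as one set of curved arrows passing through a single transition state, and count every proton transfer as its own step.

Step 1: Nucleophilic addition of CH3O⁻ to the acyl carbon breaks the π(C=O) bond and yields a tetrahedral, anionic intermediate.
Step 2: Elimination step: re-formation of the carbonyl π bond drives out CH3CO2⁻, giving the new acyl compound.
Total: 2 elementary steps.

2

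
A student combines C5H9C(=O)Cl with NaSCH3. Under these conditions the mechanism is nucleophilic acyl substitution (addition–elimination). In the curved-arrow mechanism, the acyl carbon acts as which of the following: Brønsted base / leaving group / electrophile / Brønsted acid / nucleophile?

Step 1: CH3S⁻ adds to the carbonyl carbon; the C=O π electrons shift onto oxygen and a tetrahedral alkoxide intermediate forms.
The acyl carbon accepts an electron pair into an empty or π* orbital — it is the electrophile.

electrophile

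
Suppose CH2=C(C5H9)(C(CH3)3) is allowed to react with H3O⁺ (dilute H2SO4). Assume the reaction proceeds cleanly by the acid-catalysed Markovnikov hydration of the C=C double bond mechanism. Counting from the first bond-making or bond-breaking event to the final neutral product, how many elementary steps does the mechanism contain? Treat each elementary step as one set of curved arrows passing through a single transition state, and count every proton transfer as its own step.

3

Step 1: Protonation of the alkene by H3O⁺: the π bond acts as the nucleophile and picks up H⁺, giving the more stable (Markovnikov) tertiary carbocation. H2O is released.
(No 1,2-shift: no single shift to an adjacent carbon would give a more stable cation.)
Step 2: Water acts as the nucleophile: an oxygen lone pair bonds to the cationic carbon, giving an oxonium-ion intermediate.
Step 3: Deprotonation of the oxonium ion by a water molecule delivers the neutral alcohol and regenerates the acid catalyst.
Total: 3 elementary steps.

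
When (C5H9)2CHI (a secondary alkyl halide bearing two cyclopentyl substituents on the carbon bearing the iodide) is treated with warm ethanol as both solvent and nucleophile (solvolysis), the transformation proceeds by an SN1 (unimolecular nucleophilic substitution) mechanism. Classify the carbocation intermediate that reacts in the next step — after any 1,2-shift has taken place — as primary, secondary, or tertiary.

tertiary

Step 1: Unassisted departure of I⁻ (taking the C–I bonding pair) generates a secondary carbocation.
Step 2: A hydride (H with its bonding pair) migrates from the adjacent cyclopentyl carbon to the cationic centre — a 1,2-hydride shift — upgrading the secondary cation to a tertiary one.
The cation rearranges from secondary to tertiary via a 1,2-hydride shift from the adjacent cyclopentyl carbon; the tertiary cation is what reacts next.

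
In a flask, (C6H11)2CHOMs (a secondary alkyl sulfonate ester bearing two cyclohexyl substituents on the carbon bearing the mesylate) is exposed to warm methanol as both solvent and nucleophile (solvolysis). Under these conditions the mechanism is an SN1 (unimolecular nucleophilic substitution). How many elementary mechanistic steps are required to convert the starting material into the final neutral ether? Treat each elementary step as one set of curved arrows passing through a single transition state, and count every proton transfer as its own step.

4

Step 1: Rate-determining heterolysis of the C–O bond gives MsO⁻ and a secondary carbocation.
Step 2: A 1,2-hydride shift from the adjacent cyclohexyl carbon moves the positive charge from the secondary centre to an adjacent carbon, generating a more stable tertiary carbocation.
Step 3: Nucleophilic capture: the oxygen of CH3OH bonds to the cationic carbon, producing an oxonium-ion intermediate.
Step 4: A second solvent molecule removes the proton on oxygen, giving the neutral ether product.
Total: 4 elementary steps.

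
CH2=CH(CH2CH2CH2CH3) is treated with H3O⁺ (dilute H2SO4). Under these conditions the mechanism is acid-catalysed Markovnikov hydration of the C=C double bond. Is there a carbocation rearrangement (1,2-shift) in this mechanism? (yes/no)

no

The first-formed carbocation is secondary.
No single 1,2-shift to an adjacent carbon would produce a more-substituted cation than the one already present, so no rearrangement occurs.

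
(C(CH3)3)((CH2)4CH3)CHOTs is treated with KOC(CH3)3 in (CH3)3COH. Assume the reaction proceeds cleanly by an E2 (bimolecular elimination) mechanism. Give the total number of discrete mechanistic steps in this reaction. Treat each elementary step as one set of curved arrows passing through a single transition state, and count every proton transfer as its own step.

Step 1: The strong base (CH3)3CO⁻ removes a β-hydrogen; in the same concerted event the electrons of the breaking C–H bond form the new π(C=C) bond and the C–O σ-bond breaks, expelling TsO⁻. Anti-periplanar geometry; one transition state.
Total: 1 elementary step.

1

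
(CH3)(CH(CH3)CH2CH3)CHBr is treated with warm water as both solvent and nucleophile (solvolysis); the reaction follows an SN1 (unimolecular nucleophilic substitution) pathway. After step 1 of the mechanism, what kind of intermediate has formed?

secondary carbocation

Step 1: The C–Br bond breaks with both electrons going to the bromide; Br⁻ leaves and a secondary carbocation remains.
After step 1 the species present is a secondary carbocation.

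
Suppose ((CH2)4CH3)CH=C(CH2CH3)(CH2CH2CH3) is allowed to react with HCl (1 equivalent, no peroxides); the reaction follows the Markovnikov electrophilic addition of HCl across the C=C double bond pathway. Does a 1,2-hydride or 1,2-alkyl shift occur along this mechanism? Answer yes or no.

no

The first-formed carbocation is tertiary.
No single 1,2-shift to an adjacent carbon would produce a more-substituted cation than the one already present, so no rearrangement occurs.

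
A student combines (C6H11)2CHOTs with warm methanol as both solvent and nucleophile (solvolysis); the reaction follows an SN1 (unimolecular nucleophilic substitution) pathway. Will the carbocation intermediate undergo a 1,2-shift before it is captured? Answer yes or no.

The first-formed carbocation is secondary.
The adjacent cyclohexyl carbon already bears 2 other carbon substituents and has a hydrogen to migrate; after a 1,2-hydride shift from that carbon the positive charge sits on a tertiary centre.
Tertiary is more stable than secondary, so the shift occurs.

yes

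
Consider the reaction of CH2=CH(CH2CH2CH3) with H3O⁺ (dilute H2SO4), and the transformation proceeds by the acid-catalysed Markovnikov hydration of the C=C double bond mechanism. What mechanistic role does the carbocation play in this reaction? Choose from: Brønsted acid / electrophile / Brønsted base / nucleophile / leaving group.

Step 2: Nucleophilic capture of the cation by H2O produces the protonated alcohol (an oxonium ion).
The carbocation accepts an electron pair into an empty or π* orbital — it is the electrophile.

electrophile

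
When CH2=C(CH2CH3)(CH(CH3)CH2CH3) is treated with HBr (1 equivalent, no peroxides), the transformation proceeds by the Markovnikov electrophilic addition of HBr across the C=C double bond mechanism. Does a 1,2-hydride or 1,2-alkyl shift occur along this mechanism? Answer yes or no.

The first-formed carbocation is tertiary.
No single 1,2-shift to an adjacent carbon would produce a more-substituted cation than the one already present, so no rearrangement occurs.

no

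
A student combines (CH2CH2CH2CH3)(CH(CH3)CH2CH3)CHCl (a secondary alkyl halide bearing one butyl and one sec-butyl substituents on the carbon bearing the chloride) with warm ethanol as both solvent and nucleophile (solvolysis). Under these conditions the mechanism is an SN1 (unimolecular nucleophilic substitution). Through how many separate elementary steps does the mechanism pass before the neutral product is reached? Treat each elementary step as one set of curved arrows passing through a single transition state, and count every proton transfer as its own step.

4

Step 1: Unassisted departure of Cl⁻ (taking the C–Cl bonding pair) generates a secondary carbocation.
Step 2: A hydride (H with its bonding pair) migrates from the adjacent sec-butyl carbon to the cationic centre — a 1,2-hydride shift — upgrading the secondary cation to a tertiary one.
Step 3: CH3CH2OH donates an oxygen lone pair into the empty p orbital of the cation, giving a protonated ether (an oxonium ion).
Step 4: Deprotonation of the oxonium oxygen by solvent ethanol yields the neutral ether.
Total: 4 elementary steps.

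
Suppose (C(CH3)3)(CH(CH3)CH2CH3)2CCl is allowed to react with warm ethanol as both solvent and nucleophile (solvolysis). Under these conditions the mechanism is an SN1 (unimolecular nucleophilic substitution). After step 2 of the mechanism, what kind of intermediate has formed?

oxonium ion

Step 1: Unassisted departure of Cl⁻ (taking the C–Cl bonding pair) generates a tertiary carbocation.
Step 2: A lone pair on the oxygen of CH3CH2OH attacks the carbocation, forming a new C–O σ-bond and an oxonium ion.
After step 2 the species present is an oxonium ion.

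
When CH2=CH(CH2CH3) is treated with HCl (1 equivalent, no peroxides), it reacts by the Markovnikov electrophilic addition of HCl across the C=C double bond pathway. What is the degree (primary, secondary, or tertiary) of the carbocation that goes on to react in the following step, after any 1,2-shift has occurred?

secondary

Step 1: Protonation of the alkene by HCl: the π bond acts as the nucleophile and picks up H⁺, giving the more stable (Markovnikov) secondary carbocation. The H–Cl bond breaks heterolytically, releasing Cl⁻.
No single 1,2-shift to an adjacent carbon would give a more-substituted cation, so no rearrangement occurs.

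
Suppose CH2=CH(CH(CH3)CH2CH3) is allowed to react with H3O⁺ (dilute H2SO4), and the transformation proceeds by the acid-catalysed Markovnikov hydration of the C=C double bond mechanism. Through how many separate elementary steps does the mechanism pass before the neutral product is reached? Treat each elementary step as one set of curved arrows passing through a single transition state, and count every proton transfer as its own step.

Step 1: Protonation of the alkene by H3O⁺: the π bond acts as the nucleophile and picks up H⁺, giving the more stable (Markovnikov) secondary carbocation. H2O is released.
Step 2: Carbocation rearrangement: a 1,2-hydride shift from the adjacent sec-butyl carbon converts the initially-formed secondary cation into the more stable tertiary cation.
Step 3: Water acts as the nucleophile: an oxygen lone pair bonds to the cationic carbon, giving an oxonium-ion intermediate.
Step 4: Proton transfer from the O–H of the oxonium ion to H2O completes the catalytic cycle and yields the alcohol.
Total: 4 elementary steps.

4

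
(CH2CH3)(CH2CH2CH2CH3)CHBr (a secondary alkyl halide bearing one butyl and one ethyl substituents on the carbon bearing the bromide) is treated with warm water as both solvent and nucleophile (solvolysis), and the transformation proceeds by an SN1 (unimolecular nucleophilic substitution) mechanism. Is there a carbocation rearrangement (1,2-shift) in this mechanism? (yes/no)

no

The first-formed carbocation is secondary.
No single 1,2-shift to an adjacent carbon would produce a more-substituted cation than the one already present, so no rearrangement occurs.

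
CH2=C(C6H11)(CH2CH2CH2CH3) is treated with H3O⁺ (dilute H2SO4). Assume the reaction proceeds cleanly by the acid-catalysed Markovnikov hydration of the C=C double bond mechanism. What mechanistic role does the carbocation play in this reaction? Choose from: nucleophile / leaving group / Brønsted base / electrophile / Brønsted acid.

electrophile

Step 2: Nucleophilic capture of the cation by H2O produces the protonated alcohol (an oxonium ion).
The carbocation accepts an electron pair into an empty or π* orbital — it is the electrophile.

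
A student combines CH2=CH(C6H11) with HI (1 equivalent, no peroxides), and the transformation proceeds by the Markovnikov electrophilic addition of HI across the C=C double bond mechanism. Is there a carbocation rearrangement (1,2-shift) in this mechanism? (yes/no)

yes

The first-formed carbocation is secondary.
The adjacent cyclohexyl carbon already bears 2 other carbon substituents and has a hydrogen to migrate; after a 1,2-hydride shift from that carbon the positive charge sits on a tertiary centre.
Tertiary is more stable than secondary, so the shift occurs.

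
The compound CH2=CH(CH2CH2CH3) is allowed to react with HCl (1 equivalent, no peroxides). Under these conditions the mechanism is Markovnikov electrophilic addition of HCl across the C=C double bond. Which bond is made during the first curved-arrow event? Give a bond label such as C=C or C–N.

Step 1: Protonation of the alkene by HCl: the π bond acts as the nucleophile and picks up H⁺, giving the more stable (Markovnikov) secondary carbocation. The H–Cl bond breaks heterolytically, releasing Cl⁻.
The bond formed in this step is the C–H bond.

C–H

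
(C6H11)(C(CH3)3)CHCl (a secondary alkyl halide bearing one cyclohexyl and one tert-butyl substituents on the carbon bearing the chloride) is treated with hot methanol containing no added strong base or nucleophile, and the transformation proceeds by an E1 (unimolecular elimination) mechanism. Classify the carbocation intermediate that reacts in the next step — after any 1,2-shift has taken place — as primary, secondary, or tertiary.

tertiary

Step 1: Rate-determining heterolysis of the C–Cl bond gives Cl⁻ and a secondary carbocation.
Step 2: A 1,2-hydride shift from the adjacent cyclohexyl carbon moves the positive charge from the secondary centre to an adjacent carbon, generating a more stable tertiary carbocation.
The cation rearranges from secondary to tertiary via a 1,2-hydride shift from the adjacent cyclohexyl carbon; the tertiary cation is what reacts next.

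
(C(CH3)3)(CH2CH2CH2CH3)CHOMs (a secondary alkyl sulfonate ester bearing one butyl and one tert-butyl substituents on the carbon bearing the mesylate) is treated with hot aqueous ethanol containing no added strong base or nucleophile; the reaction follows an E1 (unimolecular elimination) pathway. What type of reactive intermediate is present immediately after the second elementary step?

Step 1: The C–O bond breaks with both electrons going to the mesylate; MsO⁻ leaves and a secondary carbocation remains.
Step 2: Carbocation rearrangement: a 1,2-methyl shift from the adjacent tert-butyl carbon converts the initially-formed secondary cation into the more stable tertiary cation.
After step 2 the species present is a tertiary carbocation.

tertiary carbocation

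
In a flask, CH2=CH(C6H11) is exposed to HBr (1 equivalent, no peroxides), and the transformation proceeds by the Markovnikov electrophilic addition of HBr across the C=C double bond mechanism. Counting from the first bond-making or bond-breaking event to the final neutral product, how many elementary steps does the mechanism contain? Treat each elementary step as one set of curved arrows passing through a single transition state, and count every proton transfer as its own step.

3

Step 1: Electrophilic addition begins with the π(C=C) electrons forming a bond to the proton of HBr. Following Markovnikov's rule, the resulting cation is secondary. The H–Br bond breaks heterolytically, releasing Br⁻.
Step 2: A 1,2-hydride shift from the adjacent cyclohexyl carbon moves the positive charge from the secondary centre to an adjacent carbon, generating a more stable tertiary carbocation.
Step 3: Nucleophilic attack by Br⁻ on the carbocation completes the addition, giving R–Br.
Total: 3 elementary steps.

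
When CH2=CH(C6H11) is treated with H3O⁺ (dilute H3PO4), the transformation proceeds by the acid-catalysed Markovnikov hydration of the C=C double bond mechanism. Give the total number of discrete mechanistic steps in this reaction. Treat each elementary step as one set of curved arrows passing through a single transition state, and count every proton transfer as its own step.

Step 1: Electrophilic addition begins with the π(C=C) electrons forming a bond to the proton of H3O⁺. Following Markovnikov's rule, the resulting cation is secondary. H2O is released.
Step 2: A 1,2-hydride shift from the adjacent cyclohexyl carbon moves the positive charge from the secondary centre to an adjacent carbon, generating a more stable tertiary carbocation.
Step 3: A lone pair on the oxygen of H2O attacks the carbocation, forming a C–O bond and an oxonium ion (a protonated alcohol).
Step 4: H2O removes a proton from the oxonium oxygen, regenerating H3O⁺ and giving the neutral alcohol.
Total: 4 elementary steps.

4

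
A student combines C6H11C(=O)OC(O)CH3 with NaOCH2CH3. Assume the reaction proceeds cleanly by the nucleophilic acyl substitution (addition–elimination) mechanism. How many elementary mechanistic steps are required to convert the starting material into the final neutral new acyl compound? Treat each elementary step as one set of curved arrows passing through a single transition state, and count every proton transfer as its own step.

2

Step 1: Nucleophilic addition of CH3CH2O⁻ to the acyl carbon breaks the π(C=O) bond and yields a tetrahedral, anionic intermediate.
Step 2: Collapse of the tetrahedral intermediate: the alkoxide oxygen pushes its lone pair back to re-form C=O while CH3CO2⁻ leaves.
Total: 2 elementary steps.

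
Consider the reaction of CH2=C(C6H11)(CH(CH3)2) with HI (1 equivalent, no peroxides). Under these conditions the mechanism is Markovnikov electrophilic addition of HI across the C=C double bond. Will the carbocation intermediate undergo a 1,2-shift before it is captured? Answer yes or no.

no

The first-formed carbocation is tertiary.
No single 1,2-shift to an adjacent carbon would produce a more-substituted cation than the one already present, so no rearrangement occurs.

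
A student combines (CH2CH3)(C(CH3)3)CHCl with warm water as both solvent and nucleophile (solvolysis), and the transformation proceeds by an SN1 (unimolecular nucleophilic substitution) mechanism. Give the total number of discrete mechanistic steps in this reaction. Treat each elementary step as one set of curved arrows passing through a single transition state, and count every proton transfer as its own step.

Step 1: Unassisted departure of Cl⁻ (taking the C–Cl bonding pair) generates a secondary carbocation.
Step 2: Carbocation rearrangement: a 1,2-methyl shift from the adjacent tert-butyl carbon converts the initially-formed secondary cation into the more stable tertiary cation.
Step 3: H2O donates an oxygen lone pair into the empty p orbital of the cation, giving a protonated alcohol (an oxonium ion).
Step 4: Deprotonation of the oxonium oxygen by solvent water yields the neutral alcohol.
Total: 4 elementary steps.

4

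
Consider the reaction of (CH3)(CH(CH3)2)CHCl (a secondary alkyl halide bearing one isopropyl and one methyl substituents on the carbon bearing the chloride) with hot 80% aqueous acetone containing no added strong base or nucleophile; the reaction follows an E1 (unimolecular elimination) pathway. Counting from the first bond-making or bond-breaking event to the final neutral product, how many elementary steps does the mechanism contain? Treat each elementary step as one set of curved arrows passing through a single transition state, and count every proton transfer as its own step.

Step 1: The C–Cl bond breaks with both electrons going to the chloride; Cl⁻ leaves and a secondary carbocation remains.
Step 2: A 1,2-hydride shift from the adjacent isopropyl carbon moves the positive charge from the secondary centre to an adjacent carbon, generating a more stable tertiary carbocation.
Step 3: A water molecule (solvent) deprotonates a β-carbon; as the C–H bond breaks, those electrons form the new alkene π bond.
Total: 3 elementary steps.

3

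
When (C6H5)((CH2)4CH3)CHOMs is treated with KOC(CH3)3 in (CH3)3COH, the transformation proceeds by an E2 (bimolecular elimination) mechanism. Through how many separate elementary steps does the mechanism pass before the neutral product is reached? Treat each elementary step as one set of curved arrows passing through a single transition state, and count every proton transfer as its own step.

Step 1: The strong base (CH3)3CO⁻ removes a β-hydrogen; in the same concerted event the electrons of the breaking C–H bond form the new π(C=C) bond and the C–O σ-bond breaks, expelling MsO⁻. Anti-periplanar geometry; one transition state.
Total: 1 elementary step.

1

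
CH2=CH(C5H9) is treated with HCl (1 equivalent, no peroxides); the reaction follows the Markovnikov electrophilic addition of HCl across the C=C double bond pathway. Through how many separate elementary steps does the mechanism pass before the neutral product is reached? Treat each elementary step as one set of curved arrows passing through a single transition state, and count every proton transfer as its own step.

3

Step 1: Protonation of the alkene by HCl: the π bond acts as the nucleophile and picks up H⁺, giving the more stable (Markovnikov) secondary carbocation. The H–Cl bond breaks heterolytically, releasing Cl⁻.
Step 2: A 1,2-hydride shift from the adjacent cyclopentyl carbon moves the positive charge from the secondary centre to an adjacent carbon, generating a more stable tertiary carbocation.
Step 3: The Cl⁻ anion donates a lone pair to the carbocation, forming the new C–Cl σ-bond and giving the neutral alkyl halide.
Total: 3 elementary steps.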